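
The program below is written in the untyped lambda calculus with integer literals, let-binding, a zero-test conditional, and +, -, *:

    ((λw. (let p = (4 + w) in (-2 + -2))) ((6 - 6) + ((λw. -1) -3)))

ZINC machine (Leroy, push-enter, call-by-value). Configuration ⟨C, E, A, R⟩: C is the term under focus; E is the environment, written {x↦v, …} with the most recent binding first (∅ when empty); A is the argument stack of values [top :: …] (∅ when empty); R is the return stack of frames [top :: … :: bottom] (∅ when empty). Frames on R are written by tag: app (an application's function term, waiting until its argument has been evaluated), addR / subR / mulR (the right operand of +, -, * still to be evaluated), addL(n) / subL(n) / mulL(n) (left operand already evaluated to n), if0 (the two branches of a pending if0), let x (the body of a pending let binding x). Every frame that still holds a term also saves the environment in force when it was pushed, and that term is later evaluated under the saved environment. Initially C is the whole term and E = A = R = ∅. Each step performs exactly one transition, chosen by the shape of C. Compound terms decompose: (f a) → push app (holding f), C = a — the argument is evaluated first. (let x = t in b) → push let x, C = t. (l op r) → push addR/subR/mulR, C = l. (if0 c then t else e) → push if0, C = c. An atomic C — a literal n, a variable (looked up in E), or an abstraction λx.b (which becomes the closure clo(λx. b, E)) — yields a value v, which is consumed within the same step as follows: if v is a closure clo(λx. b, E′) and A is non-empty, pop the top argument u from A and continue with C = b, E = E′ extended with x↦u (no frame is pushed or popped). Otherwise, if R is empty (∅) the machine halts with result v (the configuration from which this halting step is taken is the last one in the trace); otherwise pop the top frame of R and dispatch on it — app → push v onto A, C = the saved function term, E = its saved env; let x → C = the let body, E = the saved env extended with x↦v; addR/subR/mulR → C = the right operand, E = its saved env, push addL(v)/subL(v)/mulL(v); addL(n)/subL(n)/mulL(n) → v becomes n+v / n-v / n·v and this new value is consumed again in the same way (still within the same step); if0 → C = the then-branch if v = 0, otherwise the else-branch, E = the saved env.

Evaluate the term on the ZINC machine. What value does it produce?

[0] [C=((λw. (let p = (4 + w) in (-2 + -2))) ((6 - 6) + ((λw. -1) -3))) | E=∅ | A=∅ | R=∅]
[1] [C=((6 - 6) + ((λw. -1) -3)) | E=∅ | A=∅ | R=[app]]
[2] [C=(6 - 6) | E=∅ | A=∅ | R=[addR :: app]]
[3] [C=6 | E=∅ | A=∅ | R=[subR :: addR :: app]]
[4] [C=6 | E=∅ | A=∅ | R=[subL(6) :: addR :: app]]
[5] [C=((λw. -1) -3) | E=∅ | A=∅ | R=[addL(0) :: app]]
[6] [C=-3 | E=∅ | A=∅ | R=[app :: addL(0) :: app]]
[7] [C=(λw. -1) | E=∅ | A=[-3] | R=[addL(0) :: app]]
[8] [C=-1 | E={w↦-3} | A=∅ | R=[addL(0) :: app]]
[9] [C=(λw. (let p = (4 + w) in (-2 + -2))) | E=∅ | A=[-1] | R=∅]
[10] [C=(let p = (4 + w) in (-2 + -2)) | E={w↦-1} | A=∅ | R=∅]
[11] [C=(4 + w) | E={w↦-1} | A=∅ | R=[let p]]
[12] [C=4 | E={w↦-1} | A=∅ | R=[addR :: let p]]
[13] [C=w | E={w↦-1} | A=∅ | R=[addL(4) :: let p]]
[14] [C=(-2 + -2) | E={p↦3, w↦-1} | A=∅ | R=∅]
[15] [C=-2 | E={p↦3, w↦-1} | A=∅ | R=[addR]]
[16] [C=-2 | E={p↦3, w↦-1} | A=∅ | R=[addL(-2)]]
→ final value -4

Answer: -4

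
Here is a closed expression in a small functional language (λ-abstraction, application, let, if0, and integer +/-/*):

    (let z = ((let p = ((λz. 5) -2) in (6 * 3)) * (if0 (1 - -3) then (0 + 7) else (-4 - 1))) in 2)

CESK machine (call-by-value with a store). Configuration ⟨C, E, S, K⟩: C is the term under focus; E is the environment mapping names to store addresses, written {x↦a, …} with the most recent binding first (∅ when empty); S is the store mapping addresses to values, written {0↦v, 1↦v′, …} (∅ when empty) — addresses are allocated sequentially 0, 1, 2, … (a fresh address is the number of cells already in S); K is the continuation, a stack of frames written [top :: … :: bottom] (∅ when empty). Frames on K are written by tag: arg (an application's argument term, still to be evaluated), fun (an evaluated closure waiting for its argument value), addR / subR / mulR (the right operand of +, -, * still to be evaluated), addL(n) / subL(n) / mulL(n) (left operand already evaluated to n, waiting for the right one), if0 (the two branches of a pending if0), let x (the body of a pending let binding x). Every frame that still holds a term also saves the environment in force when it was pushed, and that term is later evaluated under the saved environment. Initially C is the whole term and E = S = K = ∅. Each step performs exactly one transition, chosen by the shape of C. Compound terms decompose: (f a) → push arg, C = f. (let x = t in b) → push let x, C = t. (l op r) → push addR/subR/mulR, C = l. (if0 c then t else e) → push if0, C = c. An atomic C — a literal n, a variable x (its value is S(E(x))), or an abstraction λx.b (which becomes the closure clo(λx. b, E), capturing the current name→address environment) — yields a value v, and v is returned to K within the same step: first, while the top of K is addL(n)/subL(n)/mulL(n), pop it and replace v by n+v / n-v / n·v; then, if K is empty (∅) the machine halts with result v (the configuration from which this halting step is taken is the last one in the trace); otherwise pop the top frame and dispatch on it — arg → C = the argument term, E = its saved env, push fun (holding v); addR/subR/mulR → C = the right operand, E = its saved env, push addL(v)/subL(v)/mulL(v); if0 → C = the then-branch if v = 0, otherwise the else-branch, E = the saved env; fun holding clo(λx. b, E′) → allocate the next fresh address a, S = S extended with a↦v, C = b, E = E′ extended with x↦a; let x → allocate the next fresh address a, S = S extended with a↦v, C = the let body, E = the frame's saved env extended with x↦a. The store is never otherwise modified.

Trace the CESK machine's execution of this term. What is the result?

step 0: ⟨C=(let z = ((let p = ((λz. 5) -2) in (6 * 3)) * (if0 (1 - -3) then (0 + 7) else (-4 - 1))) in 2); E=∅; S=∅; K=∅⟩
step 1: ⟨C=((let p = ((λz. 5) -2) in (6 * 3)) * (if0 (1 - -3) then (0 + 7) else (-4 - 1))); E=∅; S=∅; K=[let z]⟩
step 2: ⟨C=(let p = ((λz. 5) -2) in (6 * 3)); E=∅; S=∅; K=[mulR :: let z]⟩
step 3: ⟨C=((λz. 5) -2); E=∅; S=∅; K=[let p :: mulR :: let z]⟩
step 4: ⟨C=(λz. 5); E=∅; S=∅; K=[arg :: let p :: mulR :: let z]⟩
step 5: ⟨C=-2; E=∅; S=∅; K=[fun :: let p :: mulR :: let z]⟩
step 6: ⟨C=5; E={z↦0}; S={0↦-2}; K=[let p :: mulR :: let z]⟩
step 7: ⟨C=(6 * 3); E={p↦1}; S={0↦-2, 1↦5}; K=[mulR :: let z]⟩
step 8: ⟨C=6; E={p↦1}; S={0↦-2, 1↦5}; K=[mulR :: mulR :: let z]⟩
step 9: ⟨C=3; E={p↦1}; S={0↦-2, 1↦5}; K=[mulL(6) :: mulR :: let z]⟩
step 10: ⟨C=(if0 (1 - -3) then (0 + 7) else (-4 - 1)); E=∅; S={0↦-2, 1↦5}; K=[mulL(18) :: let z]⟩
step 11: ⟨C=(1 - -3); E=∅; S={0↦-2, 1↦5}; K=[if0 :: mulL(18) :: let z]⟩
step 12: ⟨C=1; E=∅; S={0↦-2, 1↦5}; K=[subR :: if0 :: mulL(18) :: let z]⟩
step 13: ⟨C=-3; E=∅; S={0↦-2, 1↦5}; K=[subL(1) :: if0 :: mulL(18) :: let z]⟩
step 14: ⟨C=(-4 - 1); E=∅; S={0↦-2, 1↦5}; K=[mulL(18) :: let z]⟩
step 15: ⟨C=-4; E=∅; S={0↦-2, 1↦5}; K=[subR :: mulL(18) :: let z]⟩
step 16: ⟨C=1; E=∅; S={0↦-2, 1↦5}; K=[subL(-4) :: mulL(18) :: let z]⟩
step 17: ⟨C=2; E={z↦2}; S={0↦-2, 1↦5, 2↦-90}; K=∅⟩
→ final value 2

Answer: 2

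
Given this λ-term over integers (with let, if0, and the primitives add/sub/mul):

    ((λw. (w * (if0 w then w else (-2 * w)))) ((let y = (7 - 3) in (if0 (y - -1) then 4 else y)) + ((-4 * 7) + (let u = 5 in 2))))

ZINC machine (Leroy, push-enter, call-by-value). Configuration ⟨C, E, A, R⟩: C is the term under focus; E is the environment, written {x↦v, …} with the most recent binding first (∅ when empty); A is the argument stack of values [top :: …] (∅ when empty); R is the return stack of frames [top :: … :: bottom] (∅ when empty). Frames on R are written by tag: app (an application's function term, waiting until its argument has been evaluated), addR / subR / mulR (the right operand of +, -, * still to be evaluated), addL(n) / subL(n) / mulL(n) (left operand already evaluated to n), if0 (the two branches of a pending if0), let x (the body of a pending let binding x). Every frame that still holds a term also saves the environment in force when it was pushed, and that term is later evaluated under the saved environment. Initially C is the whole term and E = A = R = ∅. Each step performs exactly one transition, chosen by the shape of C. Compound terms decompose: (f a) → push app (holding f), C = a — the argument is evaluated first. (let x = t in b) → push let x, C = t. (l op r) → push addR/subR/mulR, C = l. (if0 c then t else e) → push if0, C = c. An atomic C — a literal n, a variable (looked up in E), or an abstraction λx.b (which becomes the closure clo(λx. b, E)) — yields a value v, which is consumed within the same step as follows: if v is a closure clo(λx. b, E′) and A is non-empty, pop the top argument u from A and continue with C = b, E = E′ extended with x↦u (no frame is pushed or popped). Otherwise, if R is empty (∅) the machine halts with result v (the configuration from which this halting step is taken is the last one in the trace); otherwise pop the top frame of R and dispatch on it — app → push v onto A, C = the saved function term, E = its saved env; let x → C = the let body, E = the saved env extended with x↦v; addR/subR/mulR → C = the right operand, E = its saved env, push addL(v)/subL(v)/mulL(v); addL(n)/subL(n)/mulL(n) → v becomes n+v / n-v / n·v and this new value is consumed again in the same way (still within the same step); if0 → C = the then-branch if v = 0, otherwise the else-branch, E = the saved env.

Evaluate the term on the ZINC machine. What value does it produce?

0. [C=((λw. (w * (if0 w then w else (-2 * w)))) ((let y = (7 - 3) in (if0 (y - -1) then 4 else y)) + ((-4 * 7) + (let u = 5 in 2)))) | E=∅ | A=∅ | R=∅]
1. [C=((let y = (7 - 3) in (if0 (y - -1) then 4 else y)) + ((-4 * 7) + (let u = 5 in 2))) | E=∅ | A=∅ | R=[app]]
2. [C=(let y = (7 - 3) in (if0 (y - -1) then 4 else y)) | E=∅ | A=∅ | R=[addR :: app]]
3. [C=(7 - 3) | E=∅ | A=∅ | R=[let y :: addR :: app]]
4. [C=7 | E=∅ | A=∅ | R=[subR :: let y :: addR :: app]]
5. [C=3 | E=∅ | A=∅ | R=[subL(7) :: let y :: addR :: app]]
6. [C=(if0 (y - -1) then 4 else y) | E={y↦4} | A=∅ | R=[addR :: app]]
7. [C=(y - -1) | E={y↦4} | A=∅ | R=[if0 :: addR :: app]]
8. [C=y | E={y↦4} | A=∅ | R=[subR :: if0 :: addR :: app]]
9. [C=-1 | E={y↦4} | A=∅ | R=[subL(4) :: if0 :: addR :: app]]
10. [C=y | E={y↦4} | A=∅ | R=[addR :: app]]
11. [C=((-4 * 7) + (let u = 5 in 2)) | E=∅ | A=∅ | R=[addL(4) :: app]]
12. [C=(-4 * 7) | E=∅ | A=∅ | R=[addR :: addL(4) :: app]]
13. [C=-4 | E=∅ | A=∅ | R=[mulR :: addR :: addL(4) :: app]]
14. [C=7 | E=∅ | A=∅ | R=[mulL(-4) :: addR :: addL(4) :: app]]
15. [C=(let u = 5 in 2) | E=∅ | A=∅ | R=[addL(-28) :: addL(4) :: app]]
16. [C=5 | E=∅ | A=∅ | R=[let u :: addL(-28) :: addL(4) :: app]]
17. [C=2 | E={u↦5} | A=∅ | R=[addL(-28) :: addL(4) :: app]]
18. [C=(λw. (w * (if0 w then w else (-2 * w)))) | E=∅ | A=[-22] | R=∅]
19. [C=(w * (if0 w then w else (-2 * w))) | E={w↦-22} | A=∅ | R=∅]
20. [C=w | E={w↦-22} | A=∅ | R=[mulR]]
21. [C=(if0 w then w else (-2 * w)) | E={w↦-22} | A=∅ | R=[mulL(-22)]]
22. [C=w | E={w↦-22} | A=∅ | R=[if0 :: mulL(-22)]]
23. [C=(-2 * w) | E={w↦-22} | A=∅ | R=[mulL(-22)]]
24. [C=-2 | E={w↦-22} | A=∅ | R=[mulR :: mulL(-22)]]
25. [C=w | E={w↦-22} | A=∅ | R=[mulL(-2) :: mulL(-22)]]
→ final value -968

Answer: -968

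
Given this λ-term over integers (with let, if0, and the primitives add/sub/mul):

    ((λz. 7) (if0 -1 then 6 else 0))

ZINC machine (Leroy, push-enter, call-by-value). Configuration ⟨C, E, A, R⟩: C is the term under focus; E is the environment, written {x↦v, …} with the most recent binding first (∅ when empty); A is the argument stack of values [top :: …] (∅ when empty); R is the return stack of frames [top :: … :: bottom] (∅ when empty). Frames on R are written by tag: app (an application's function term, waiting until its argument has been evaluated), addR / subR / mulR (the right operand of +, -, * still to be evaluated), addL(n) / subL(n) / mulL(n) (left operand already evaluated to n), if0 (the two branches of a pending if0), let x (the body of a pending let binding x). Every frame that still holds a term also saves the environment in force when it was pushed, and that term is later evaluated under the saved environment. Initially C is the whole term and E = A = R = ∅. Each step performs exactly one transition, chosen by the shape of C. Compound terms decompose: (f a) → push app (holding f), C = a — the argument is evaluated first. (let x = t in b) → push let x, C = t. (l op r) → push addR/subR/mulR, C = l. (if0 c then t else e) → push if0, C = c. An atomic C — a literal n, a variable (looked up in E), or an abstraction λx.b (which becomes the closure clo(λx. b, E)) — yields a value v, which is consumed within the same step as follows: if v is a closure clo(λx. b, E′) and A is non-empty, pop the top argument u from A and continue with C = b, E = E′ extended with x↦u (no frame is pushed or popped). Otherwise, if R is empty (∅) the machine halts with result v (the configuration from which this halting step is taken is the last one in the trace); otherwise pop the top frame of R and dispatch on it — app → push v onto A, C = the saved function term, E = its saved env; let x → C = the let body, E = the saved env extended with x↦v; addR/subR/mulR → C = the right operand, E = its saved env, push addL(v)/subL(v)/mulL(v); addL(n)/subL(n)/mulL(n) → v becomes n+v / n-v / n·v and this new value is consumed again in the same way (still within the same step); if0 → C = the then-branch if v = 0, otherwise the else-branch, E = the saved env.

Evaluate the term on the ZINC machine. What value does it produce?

step 0: <C=((λz. 7) (if0 -1 then 6 else 0)), E=∅, A=∅, R=∅>
step 1: <C=(if0 -1 then 6 else 0), E=∅, A=∅, R=[app]>
step 2: <C=-1, E=∅, A=∅, R=[if0 :: app]>
step 3: <C=0, E=∅, A=∅, R=[app]>
step 4: <C=(λz. 7), E=∅, A=[0], R=∅>
step 5: <C=7, E={z↦0}, A=∅, R=∅>
→ final value 7

Answer: 7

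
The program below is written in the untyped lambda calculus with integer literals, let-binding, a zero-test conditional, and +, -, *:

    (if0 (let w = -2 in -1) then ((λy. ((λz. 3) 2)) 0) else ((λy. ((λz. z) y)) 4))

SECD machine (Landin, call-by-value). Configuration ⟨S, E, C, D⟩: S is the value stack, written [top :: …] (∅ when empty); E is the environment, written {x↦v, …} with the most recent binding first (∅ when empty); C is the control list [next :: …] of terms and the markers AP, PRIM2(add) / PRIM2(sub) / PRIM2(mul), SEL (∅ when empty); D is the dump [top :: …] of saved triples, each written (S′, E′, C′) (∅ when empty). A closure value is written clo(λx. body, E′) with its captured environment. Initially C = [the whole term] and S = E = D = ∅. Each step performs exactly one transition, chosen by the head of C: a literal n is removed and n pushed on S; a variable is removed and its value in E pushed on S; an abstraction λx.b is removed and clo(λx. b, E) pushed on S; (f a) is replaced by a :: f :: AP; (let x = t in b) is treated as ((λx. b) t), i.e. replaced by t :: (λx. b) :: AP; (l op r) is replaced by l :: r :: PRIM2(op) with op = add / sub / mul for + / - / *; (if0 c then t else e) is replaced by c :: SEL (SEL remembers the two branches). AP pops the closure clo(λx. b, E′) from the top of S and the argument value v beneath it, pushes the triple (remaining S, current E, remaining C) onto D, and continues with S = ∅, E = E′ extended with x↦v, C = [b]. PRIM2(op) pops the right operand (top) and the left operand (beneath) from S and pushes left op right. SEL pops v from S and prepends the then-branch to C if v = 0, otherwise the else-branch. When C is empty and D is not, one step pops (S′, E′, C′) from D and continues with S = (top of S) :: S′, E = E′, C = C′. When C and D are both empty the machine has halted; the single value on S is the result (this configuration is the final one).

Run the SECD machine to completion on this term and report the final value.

Answer: 4

Derivation:
[0] <S=∅, E=∅, C=[(if0 (let w = -2 in -1) then ((λy. ((λz. 3) 2)) 0) else ((λy. ((λz. z) y)) 4))], D=∅>
[1] <S=∅, E=∅, C=[(let w = -2 in -1) :: SEL], D=∅>
[2] <S=∅, E=∅, C=[-2 :: (λw. -1) :: AP :: SEL], D=∅>
[3] <S=[-2], E=∅, C=[(λw. -1) :: AP :: SEL], D=∅>
[4] <S=[clo(λw. -1, ∅) :: -2], E=∅, C=[AP :: SEL], D=∅>
[5] <S=∅, E={w↦-2}, C=[-1], D=[(∅, ∅, [SEL])]>
[6] <S=[-1], E={w↦-2}, C=∅, D=[(∅, ∅, [SEL])]>
[7] <S=[-1], E=∅, C=[SEL], D=∅>
[8] <S=∅, E=∅, C=[((λy. ((λz. z) y)) 4)], D=∅>
[9] <S=∅, E=∅, C=[4 :: (λy. ((λz. z) y)) :: AP], D=∅>
[10] <S=[4], E=∅, C=[(λy. ((λz. z) y)) :: AP], D=∅>
[11] <S=[clo(λy. ((λz. z) y), ∅) :: 4], E=∅, C=[AP], D=∅>
[12] <S=∅, E={y↦4}, C=[((λz. z) y)], D=[(∅, ∅, ∅)]>
[13] <S=∅, E={y↦4}, C=[y :: (λz. z) :: AP], D=[(∅, ∅, ∅)]>
[14] <S=[4], E={y↦4}, C=[(λz. z) :: AP], D=[(∅, ∅, ∅)]>
[15] <S=[clo(λz. z, {y↦4}) :: 4], E={y↦4}, C=[AP], D=[(∅, ∅, ∅)]>
[16] <S=∅, E={z↦4, y↦4}, C=[z], D=[(∅, {y↦4}, ∅) :: (∅, ∅, ∅)]>
[17] <S=[4], E={z↦4, y↦4}, C=∅, D=[(∅, {y↦4}, ∅) :: (∅, ∅, ∅)]>
[18] <S=[4], E={y↦4}, C=∅, D=[(∅, ∅, ∅)]>
[19] <S=[4], E=∅, C=∅, D=∅>
→ final value 4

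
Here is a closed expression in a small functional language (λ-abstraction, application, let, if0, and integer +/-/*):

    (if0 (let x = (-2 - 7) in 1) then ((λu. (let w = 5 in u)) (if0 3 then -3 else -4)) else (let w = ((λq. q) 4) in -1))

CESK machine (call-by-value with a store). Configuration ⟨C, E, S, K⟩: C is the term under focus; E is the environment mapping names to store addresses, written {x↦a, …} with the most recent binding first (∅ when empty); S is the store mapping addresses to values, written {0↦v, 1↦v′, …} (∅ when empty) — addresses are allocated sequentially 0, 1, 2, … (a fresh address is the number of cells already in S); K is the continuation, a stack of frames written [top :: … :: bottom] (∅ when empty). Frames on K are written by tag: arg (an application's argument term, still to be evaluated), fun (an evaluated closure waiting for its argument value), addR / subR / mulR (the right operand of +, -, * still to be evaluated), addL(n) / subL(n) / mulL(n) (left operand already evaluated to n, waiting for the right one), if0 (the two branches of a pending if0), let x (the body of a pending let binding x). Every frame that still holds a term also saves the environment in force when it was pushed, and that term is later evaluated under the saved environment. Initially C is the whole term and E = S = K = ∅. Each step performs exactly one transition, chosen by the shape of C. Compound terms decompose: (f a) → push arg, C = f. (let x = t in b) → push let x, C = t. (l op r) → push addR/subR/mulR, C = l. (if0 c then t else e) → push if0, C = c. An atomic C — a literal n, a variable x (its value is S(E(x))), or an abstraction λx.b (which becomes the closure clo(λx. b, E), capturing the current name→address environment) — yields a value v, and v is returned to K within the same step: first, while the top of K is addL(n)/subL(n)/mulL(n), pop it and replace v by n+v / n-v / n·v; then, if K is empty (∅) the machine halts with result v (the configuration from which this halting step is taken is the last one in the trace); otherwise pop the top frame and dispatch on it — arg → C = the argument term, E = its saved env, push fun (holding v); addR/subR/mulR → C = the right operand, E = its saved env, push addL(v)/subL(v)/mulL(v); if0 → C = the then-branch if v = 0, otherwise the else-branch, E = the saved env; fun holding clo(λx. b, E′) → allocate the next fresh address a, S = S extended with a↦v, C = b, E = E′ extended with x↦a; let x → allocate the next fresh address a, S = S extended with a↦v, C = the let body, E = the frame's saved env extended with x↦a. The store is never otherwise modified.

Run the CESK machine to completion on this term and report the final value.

t=0: <C=(if0 (let x = (-2 - 7) in 1) then ((λu. (let w = 5 in u)) (if0 3 then -3 else -4)) else (let w = ((λq. q) 4) in -1)), E=∅, S=∅, K=∅>
t=1: <C=(let x = (-2 - 7) in 1), E=∅, S=∅, K=[if0]>
t=2: <C=(-2 - 7), E=∅, S=∅, K=[let x :: if0]>
t=3: <C=-2, E=∅, S=∅, K=[subR :: let x :: if0]>
t=4: <C=7, E=∅, S=∅, K=[subL(-2) :: let x :: if0]>
t=5: <C=1, E={x↦0}, S={0↦-9}, K=[if0]>
t=6: <C=(let w = ((λq. q) 4) in -1), E=∅, S={0↦-9}, K=∅>
t=7: <C=((λq. q) 4), E=∅, S={0↦-9}, K=[let w]>
t=8: <C=(λq. q), E=∅, S={0↦-9}, K=[arg :: let w]>
t=9: <C=4, E=∅, S={0↦-9}, K=[fun :: let w]>
t=10: <C=q, E={q↦1}, S={0↦-9, 1↦4}, K=[let w]>
t=11: <C=-1, E={w↦2}, S={0↦-9, 1↦4, 2↦4}, K=∅>
→ final value -1

Answer: -1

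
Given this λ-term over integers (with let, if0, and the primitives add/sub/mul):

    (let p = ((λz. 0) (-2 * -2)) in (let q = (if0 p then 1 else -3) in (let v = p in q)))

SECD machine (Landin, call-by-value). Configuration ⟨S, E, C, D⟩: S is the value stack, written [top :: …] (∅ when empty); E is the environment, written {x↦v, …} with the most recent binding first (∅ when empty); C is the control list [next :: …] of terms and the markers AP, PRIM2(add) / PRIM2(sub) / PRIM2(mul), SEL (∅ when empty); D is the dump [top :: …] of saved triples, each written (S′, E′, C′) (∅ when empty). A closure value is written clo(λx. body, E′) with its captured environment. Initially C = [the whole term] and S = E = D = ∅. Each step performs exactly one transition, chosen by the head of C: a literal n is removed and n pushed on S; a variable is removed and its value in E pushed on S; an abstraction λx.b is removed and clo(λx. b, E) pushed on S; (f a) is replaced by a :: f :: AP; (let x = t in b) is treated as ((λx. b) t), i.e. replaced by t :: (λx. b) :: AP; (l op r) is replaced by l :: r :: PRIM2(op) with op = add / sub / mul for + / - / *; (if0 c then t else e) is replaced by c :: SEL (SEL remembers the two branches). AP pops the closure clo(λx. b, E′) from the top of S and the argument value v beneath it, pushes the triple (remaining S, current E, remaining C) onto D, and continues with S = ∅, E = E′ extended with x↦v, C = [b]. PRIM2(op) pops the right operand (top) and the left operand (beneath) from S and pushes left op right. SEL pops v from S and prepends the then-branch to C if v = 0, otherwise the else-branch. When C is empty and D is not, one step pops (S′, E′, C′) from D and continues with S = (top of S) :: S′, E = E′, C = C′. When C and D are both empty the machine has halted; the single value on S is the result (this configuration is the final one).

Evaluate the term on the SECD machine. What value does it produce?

0. [S=∅ | E=∅ | C=[(let p = ((λz. 0) (-2 * -2)) in (let q = (if0 p then 1 else -3) in (let v = p in q)))] | D=∅]
1. [S=∅ | E=∅ | C=[((λz. 0) (-2 * -2)) :: (λp. (let q = (if0 p then 1 else -3) in (let v = p in q))) :: AP] | D=∅]
2. [S=∅ | E=∅ | C=[(-2 * -2) :: (λz. 0) :: AP :: (λp. (let q = (if0 p then 1 else -3) in (let v = p in q))) :: AP] | D=∅]
3. [S=∅ | E=∅ | C=[-2 :: -2 :: PRIM2(mul) :: (λz. 0) :: AP :: (λp. (let q = (if0 p then 1 else -3) in (let v = p in q))) :: AP] | D=∅]
4. [S=[-2] | E=∅ | C=[-2 :: PRIM2(mul) :: (λz. 0) :: AP :: (λp. (let q = (if0 p then 1 else -3) in (let v = p in q))) :: AP] | D=∅]
5. [S=[-2 :: -2] | E=∅ | C=[PRIM2(mul) :: (λz. 0) :: AP :: (λp. (let q = (if0 p then 1 else -3) in (let v = p in q))) :: AP] | D=∅]
6. [S=[4] | E=∅ | C=[(λz. 0) :: AP :: (λp. (let q = (if0 p then 1 else -3) in (let v = p in q))) :: AP] | D=∅]
7. [S=[clo(λz. 0, ∅) :: 4] | E=∅ | C=[AP :: (λp. (let q = (if0 p then 1 else -3) in (let v = p in q))) :: AP] | D=∅]
8. [S=∅ | E={z↦4} | C=[0] | D=[(∅, ∅, [(λp. (let q = (if0 p then 1 else -3) in (let v = p in q))) :: AP])]]
9. [S=[0] | E={z↦4} | C=∅ | D=[(∅, ∅, [(λp. (let q = (if0 p then 1 else -3) in (let v = p in q))) :: AP])]]
10. [S=[0] | E=∅ | C=[(λp. (let q = (if0 p then 1 else -3) in (let v = p in q))) :: AP] | D=∅]
11. [S=[clo(λp. (let q = (if0 p then 1 else -3) in (let v = p in q)), ∅) :: 0] | E=∅ | C=[AP] | D=∅]
12. [S=∅ | E={p↦0} | C=[(let q = (if0 p then 1 else -3) in (let v = p in q))] | D=[(∅, ∅, ∅)]]
13. [S=∅ | E={p↦0} | C=[(if0 p then 1 else -3) :: (λq. (let v = p in q)) :: AP] | D=[(∅, ∅, ∅)]]
14. [S=∅ | E={p↦0} | C=[p :: SEL :: (λq. (let v = p in q)) :: AP] | D=[(∅, ∅, ∅)]]
15. [S=[0] | E={p↦0} | C=[SEL :: (λq. (let v = p in q)) :: AP] | D=[(∅, ∅, ∅)]]
16. [S=∅ | E={p↦0} | C=[1 :: (λq. (let v = p in q)) :: AP] | D=[(∅, ∅, ∅)]]
17. [S=[1] | E={p↦0} | C=[(λq. (let v = p in q)) :: AP] | D=[(∅, ∅, ∅)]]
18. [S=[clo(λq. (let v = p in q), {p↦0}) :: 1] | E={p↦0} | C=[AP] | D=[(∅, ∅, ∅)]]
19. [S=∅ | E={q↦1, p↦0} | C=[(let v = p in q)] | D=[(∅, {p↦0}, ∅) :: (∅, ∅, ∅)]]
20. [S=∅ | E={q↦1, p↦0} | C=[p :: (λv. q) :: AP] | D=[(∅, {p↦0}, ∅) :: (∅, ∅, ∅)]]
21. [S=[0] | E={q↦1, p↦0} | C=[(λv. q) :: AP] | D=[(∅, {p↦0}, ∅) :: (∅, ∅, ∅)]]
22. [S=[clo(λv. q, {q↦1, p↦0}) :: 0] | E={q↦1, p↦0} | C=[AP] | D=[(∅, {p↦0}, ∅) :: (∅, ∅, ∅)]]
23. [S=∅ | E={v↦0, q↦1, p↦0} | C=[q] | D=[(∅, {q↦1, p↦0}, ∅) :: (∅, {p↦0}, ∅) :: (∅, ∅, ∅)]]
24. [S=[1] | E={v↦0, q↦1, p↦0} | C=∅ | D=[(∅, {q↦1, p↦0}, ∅) :: (∅, {p↦0}, ∅) :: (∅, ∅, ∅)]]
25. [S=[1] | E={q↦1, p↦0} | C=∅ | D=[(∅, {p↦0}, ∅) :: (∅, ∅, ∅)]]
26. [S=[1] | E={p↦0} | C=∅ | D=[(∅, ∅, ∅)]]
27. [S=[1] | E=∅ | C=∅ | D=∅]
→ final value 1

Answer: 1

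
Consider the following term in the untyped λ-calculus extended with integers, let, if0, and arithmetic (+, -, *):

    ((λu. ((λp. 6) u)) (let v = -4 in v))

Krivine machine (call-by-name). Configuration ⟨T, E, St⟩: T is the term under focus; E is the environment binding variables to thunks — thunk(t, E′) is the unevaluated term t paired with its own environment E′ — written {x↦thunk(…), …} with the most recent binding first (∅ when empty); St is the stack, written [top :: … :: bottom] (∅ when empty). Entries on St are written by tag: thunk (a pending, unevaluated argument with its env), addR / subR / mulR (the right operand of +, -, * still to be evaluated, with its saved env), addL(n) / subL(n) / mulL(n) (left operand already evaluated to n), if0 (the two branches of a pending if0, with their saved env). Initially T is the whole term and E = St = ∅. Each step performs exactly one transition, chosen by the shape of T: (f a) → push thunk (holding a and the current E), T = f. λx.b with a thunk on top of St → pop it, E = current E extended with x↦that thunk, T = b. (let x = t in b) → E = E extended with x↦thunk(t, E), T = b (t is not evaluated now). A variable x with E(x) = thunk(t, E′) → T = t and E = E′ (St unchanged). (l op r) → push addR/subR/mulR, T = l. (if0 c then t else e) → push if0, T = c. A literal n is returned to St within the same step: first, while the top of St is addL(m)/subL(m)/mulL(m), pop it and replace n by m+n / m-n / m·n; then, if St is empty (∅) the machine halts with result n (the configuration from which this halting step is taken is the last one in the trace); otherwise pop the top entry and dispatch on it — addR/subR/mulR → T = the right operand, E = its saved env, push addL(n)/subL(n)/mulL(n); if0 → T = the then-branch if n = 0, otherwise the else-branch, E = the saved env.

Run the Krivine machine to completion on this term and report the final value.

0. [T=((λu. ((λp. 6) u)) (let v = -4 in v)) | E=∅ | St=∅]
1. [T=(λu. ((λp. 6) u)) | E=∅ | St=[thunk]]
2. [T=((λp. 6) u) | E={u↦thunk((let v = -4 in v), ∅)} | St=∅]
3. [T=(λp. 6) | E={u↦thunk((let v = -4 in v), ∅)} | St=[thunk]]
4. [T=6 | E={p↦thunk(u, {u↦thunk((let v = -4 in v), ∅)}), u↦thunk((let v = -4 in v), ∅)} | St=∅]
→ final value 6

Answer: 6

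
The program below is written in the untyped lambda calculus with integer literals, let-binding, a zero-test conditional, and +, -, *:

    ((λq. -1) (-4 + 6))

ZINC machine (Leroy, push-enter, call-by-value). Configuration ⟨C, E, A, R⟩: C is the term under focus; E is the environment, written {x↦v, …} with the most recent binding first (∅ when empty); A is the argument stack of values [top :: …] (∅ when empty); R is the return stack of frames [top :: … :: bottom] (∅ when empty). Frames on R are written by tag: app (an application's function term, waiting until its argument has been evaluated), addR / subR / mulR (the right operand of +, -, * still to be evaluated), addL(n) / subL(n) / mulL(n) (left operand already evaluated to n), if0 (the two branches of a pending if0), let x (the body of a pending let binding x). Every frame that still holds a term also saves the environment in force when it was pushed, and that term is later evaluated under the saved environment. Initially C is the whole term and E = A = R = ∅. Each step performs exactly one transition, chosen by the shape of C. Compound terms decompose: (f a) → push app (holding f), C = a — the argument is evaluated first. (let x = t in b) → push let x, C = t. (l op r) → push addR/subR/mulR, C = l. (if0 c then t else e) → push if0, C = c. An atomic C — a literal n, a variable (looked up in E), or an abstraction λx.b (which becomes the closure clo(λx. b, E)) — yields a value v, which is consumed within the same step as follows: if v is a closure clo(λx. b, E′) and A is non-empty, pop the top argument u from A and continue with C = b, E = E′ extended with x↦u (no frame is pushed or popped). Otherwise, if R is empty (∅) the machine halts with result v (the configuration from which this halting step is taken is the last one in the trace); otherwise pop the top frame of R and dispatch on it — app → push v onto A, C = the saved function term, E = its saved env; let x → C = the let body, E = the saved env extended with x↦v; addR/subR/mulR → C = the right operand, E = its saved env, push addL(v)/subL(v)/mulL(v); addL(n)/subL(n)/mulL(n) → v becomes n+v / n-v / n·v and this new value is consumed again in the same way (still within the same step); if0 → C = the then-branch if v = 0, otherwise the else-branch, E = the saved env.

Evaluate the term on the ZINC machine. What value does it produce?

0. ⟨C=((λq. -1) (-4 + 6)); E=∅; A=∅; R=∅⟩
1. ⟨C=(-4 + 6); E=∅; A=∅; R=[app]⟩
2. ⟨C=-4; E=∅; A=∅; R=[addR :: app]⟩
3. ⟨C=6; E=∅; A=∅; R=[addL(-4) :: app]⟩
4. ⟨C=(λq. -1); E=∅; A=[2]; R=∅⟩
5. ⟨C=-1; E={q↦2}; A=∅; R=∅⟩
→ final value -1

Answer: -1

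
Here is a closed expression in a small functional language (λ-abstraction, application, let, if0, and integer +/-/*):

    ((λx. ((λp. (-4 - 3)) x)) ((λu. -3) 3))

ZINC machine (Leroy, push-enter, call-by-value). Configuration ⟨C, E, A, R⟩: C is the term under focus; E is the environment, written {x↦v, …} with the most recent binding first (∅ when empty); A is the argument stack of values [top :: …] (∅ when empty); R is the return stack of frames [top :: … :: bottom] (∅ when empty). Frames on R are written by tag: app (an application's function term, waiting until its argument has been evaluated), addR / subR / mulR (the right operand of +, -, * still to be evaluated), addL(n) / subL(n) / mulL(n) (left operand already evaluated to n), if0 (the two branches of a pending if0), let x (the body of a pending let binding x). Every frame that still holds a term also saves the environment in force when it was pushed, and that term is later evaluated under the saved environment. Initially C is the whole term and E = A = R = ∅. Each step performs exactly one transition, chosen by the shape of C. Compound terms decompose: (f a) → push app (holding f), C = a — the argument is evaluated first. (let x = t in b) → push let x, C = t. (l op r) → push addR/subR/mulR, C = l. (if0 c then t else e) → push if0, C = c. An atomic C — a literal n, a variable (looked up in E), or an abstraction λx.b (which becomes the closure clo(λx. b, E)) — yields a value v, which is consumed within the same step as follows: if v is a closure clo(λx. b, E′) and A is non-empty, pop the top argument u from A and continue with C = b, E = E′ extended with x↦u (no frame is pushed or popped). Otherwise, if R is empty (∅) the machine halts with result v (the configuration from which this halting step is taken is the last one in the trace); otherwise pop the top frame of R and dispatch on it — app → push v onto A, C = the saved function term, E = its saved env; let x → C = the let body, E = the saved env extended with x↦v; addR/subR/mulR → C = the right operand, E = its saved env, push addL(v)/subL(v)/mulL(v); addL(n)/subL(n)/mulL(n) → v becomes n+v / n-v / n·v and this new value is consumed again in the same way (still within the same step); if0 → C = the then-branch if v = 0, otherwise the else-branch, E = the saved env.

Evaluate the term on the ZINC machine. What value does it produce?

Answer: -7

Derivation:
step 0: <C=((λx. ((λp. (-4 - 3)) x)) ((λu. -3) 3)), E=∅, A=∅, R=∅>
step 1: <C=((λu. -3) 3), E=∅, A=∅, R=[app]>
step 2: <C=3, E=∅, A=∅, R=[app :: app]>
step 3: <C=(λu. -3), E=∅, A=[3], R=[app]>
step 4: <C=-3, E={u↦3}, A=∅, R=[app]>
step 5: <C=(λx. ((λp. (-4 - 3)) x)), E=∅, A=[-3], R=∅>
step 6: <C=((λp. (-4 - 3)) x), E={x↦-3}, A=∅, R=∅>
step 7: <C=x, E={x↦-3}, A=∅, R=[app]>
step 8: <C=(λp. (-4 - 3)), E={x↦-3}, A=[-3], R=∅>
step 9: <C=(-4 - 3), E={p↦-3, x↦-3}, A=∅, R=∅>
step 10: <C=-4, E={p↦-3, x↦-3}, A=∅, R=[subR]>
step 11: <C=3, E={p↦-3, x↦-3}, A=∅, R=[subL(-4)]>
→ final value -7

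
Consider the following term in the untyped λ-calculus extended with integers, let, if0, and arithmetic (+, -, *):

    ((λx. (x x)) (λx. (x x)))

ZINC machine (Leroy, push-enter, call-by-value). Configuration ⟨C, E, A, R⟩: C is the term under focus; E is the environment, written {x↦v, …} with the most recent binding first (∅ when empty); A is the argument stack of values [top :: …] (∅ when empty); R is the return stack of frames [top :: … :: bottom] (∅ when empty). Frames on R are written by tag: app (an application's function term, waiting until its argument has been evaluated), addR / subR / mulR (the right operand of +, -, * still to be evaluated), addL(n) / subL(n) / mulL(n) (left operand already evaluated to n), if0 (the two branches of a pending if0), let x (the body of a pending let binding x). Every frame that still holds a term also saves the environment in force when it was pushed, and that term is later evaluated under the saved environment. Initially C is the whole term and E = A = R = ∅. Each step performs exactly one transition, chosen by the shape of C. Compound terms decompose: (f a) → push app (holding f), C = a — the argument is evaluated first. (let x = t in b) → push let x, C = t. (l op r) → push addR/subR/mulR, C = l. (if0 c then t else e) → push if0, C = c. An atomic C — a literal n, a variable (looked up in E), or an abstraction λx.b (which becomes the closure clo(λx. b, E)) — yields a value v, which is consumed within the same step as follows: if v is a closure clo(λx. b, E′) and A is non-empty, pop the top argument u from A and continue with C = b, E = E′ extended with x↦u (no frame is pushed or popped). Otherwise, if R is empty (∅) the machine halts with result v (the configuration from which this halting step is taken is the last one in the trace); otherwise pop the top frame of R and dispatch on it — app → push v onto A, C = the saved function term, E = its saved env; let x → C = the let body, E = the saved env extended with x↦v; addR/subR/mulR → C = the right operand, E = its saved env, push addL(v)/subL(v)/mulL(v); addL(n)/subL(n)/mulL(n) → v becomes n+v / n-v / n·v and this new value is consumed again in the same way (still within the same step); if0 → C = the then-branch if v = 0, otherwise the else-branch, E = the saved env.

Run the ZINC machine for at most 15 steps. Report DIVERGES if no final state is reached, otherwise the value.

Answer: DIVERGES (no final state within 15 steps)

Machine steps:
0. <C=((λx. (x x)) (λx. (x x))), E=∅, A=∅, R=∅>
1. <C=(λx. (x x)), E=∅, A=∅, R=[app]>
2. <C=(λx. (x x)), E=∅, A=[clo(λx. (x x), ∅)], R=∅>
3. <C=(x x), E={x↦clo(λx. (x x), ∅)}, A=∅, R=∅>
4. <C=x, E={x↦clo(λx. (x x), ∅)}, A=∅, R=[app]>
5. <C=x, E={x↦clo(λx. (x x), ∅)}, A=[clo(λx. (x x), ∅)], R=∅>
… configuration repeats with period 3 (steps 3–5 recur indefinitely) …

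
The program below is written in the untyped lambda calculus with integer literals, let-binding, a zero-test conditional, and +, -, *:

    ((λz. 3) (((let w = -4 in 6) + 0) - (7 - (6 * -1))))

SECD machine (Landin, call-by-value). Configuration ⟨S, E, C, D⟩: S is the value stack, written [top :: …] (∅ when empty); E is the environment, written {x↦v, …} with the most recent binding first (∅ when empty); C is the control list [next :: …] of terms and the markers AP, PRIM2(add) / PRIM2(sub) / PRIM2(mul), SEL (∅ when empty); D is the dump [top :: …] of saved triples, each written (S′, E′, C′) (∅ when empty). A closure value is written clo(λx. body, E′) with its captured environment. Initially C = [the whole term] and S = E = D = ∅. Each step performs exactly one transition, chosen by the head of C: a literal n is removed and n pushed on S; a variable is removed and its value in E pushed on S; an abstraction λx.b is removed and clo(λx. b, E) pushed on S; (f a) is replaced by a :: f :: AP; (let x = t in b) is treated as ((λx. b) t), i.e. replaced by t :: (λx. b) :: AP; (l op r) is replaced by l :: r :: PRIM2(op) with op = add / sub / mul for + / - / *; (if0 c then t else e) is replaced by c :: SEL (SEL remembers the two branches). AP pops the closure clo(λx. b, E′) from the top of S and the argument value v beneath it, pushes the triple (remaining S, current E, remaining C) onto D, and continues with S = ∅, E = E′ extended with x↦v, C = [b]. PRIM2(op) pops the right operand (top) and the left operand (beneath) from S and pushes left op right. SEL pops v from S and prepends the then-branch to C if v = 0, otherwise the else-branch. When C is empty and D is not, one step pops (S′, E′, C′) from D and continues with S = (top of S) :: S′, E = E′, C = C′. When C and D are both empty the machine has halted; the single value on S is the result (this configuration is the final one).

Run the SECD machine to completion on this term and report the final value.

Answer: 3

Execution trace:
[0] <S=∅, E=∅, C=[((λz. 3) (((let w = -4 in 6) + 0) - (7 - (6 * -1))))], D=∅>
[1] <S=∅, E=∅, C=[(((let w = -4 in 6) + 0) - (7 - (6 * -1))) :: (λz. 3) :: AP], D=∅>
[2] <S=∅, E=∅, C=[((let w = -4 in 6) + 0) :: (7 - (6 * -1)) :: PRIM2(sub) :: (λz. 3) :: AP], D=∅>
[3] <S=∅, E=∅, C=[(let w = -4 in 6) :: 0 :: PRIM2(add) :: (7 - (6 * -1)) :: PRIM2(sub) :: (λz. 3) :: AP], D=∅>
[4] <S=∅, E=∅, C=[-4 :: (λw. 6) :: AP :: 0 :: PRIM2(add) :: (7 - (6 * -1)) :: PRIM2(sub) :: (λz. 3) :: AP], D=∅>
[5] <S=[-4], E=∅, C=[(λw. 6) :: AP :: 0 :: PRIM2(add) :: (7 - (6 * -1)) :: PRIM2(sub) :: (λz. 3) :: AP], D=∅>
[6] <S=[clo(λw. 6, ∅) :: -4], E=∅, C=[AP :: 0 :: PRIM2(add) :: (7 - (6 * -1)) :: PRIM2(sub) :: (λz. 3) :: AP], D=∅>
[7] <S=∅, E={w↦-4}, C=[6], D=[(∅, ∅, [0 :: PRIM2(add) :: (7 - (6 * -1)) :: PRIM2(sub) :: (λz. 3) :: AP])]>
[8] <S=[6], E={w↦-4}, C=∅, D=[(∅, ∅, [0 :: PRIM2(add) :: (7 - (6 * -1)) :: PRIM2(sub) :: (λz. 3) :: AP])]>
[9] <S=[6], E=∅, C=[0 :: PRIM2(add) :: (7 - (6 * -1)) :: PRIM2(sub) :: (λz. 3) :: AP], D=∅>
[10] <S=[0 :: 6], E=∅, C=[PRIM2(add) :: (7 - (6 * -1)) :: PRIM2(sub) :: (λz. 3) :: AP], D=∅>
[11] <S=[6], E=∅, C=[(7 - (6 * -1)) :: PRIM2(sub) :: (λz. 3) :: AP], D=∅>
[12] <S=[6], E=∅, C=[7 :: (6 * -1) :: PRIM2(sub) :: PRIM2(sub) :: (λz. 3) :: AP], D=∅>
[13] <S=[7 :: 6], E=∅, C=[(6 * -1) :: PRIM2(sub) :: PRIM2(sub) :: (λz. 3) :: AP], D=∅>
[14] <S=[7 :: 6], E=∅, C=[6 :: -1 :: PRIM2(mul) :: PRIM2(sub) :: PRIM2(sub) :: (λz. 3) :: AP], D=∅>
[15] <S=[6 :: 7 :: 6], E=∅, C=[-1 :: PRIM2(mul) :: PRIM2(sub) :: PRIM2(sub) :: (λz. 3) :: AP], D=∅>
[16] <S=[-1 :: 6 :: 7 :: 6], E=∅, C=[PRIM2(mul) :: PRIM2(sub) :: PRIM2(sub) :: (λz. 3) :: AP], D=∅>
[17] <S=[-6 :: 7 :: 6], E=∅, C=[PRIM2(sub) :: PRIM2(sub) :: (λz. 3) :: AP], D=∅>
[18] <S=[13 :: 6], E=∅, C=[PRIM2(sub) :: (λz. 3) :: AP], D=∅>
[19] <S=[-7], E=∅, C=[(λz. 3) :: AP], D=∅>
[20] <S=[clo(λz. 3, ∅) :: -7], E=∅, C=[AP], D=∅>
[21] <S=∅, E={z↦-7}, C=[3], D=[(∅, ∅, ∅)]>
[22] <S=[3], E={z↦-7}, C=∅, D=[(∅, ∅, ∅)]>
[23] <S=[3], E=∅, C=∅, D=∅>
→ final value 3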